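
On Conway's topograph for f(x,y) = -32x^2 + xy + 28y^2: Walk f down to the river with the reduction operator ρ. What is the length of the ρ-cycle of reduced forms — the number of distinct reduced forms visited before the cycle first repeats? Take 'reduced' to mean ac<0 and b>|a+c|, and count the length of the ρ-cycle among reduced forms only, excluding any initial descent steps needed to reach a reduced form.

D = 3585, ⌊√D⌋ = 59
descent: ρ → (28,55,-5)  [lands on river]
river: ρ → (-5,55,28)
river: ρ → (28,57,-3)
river: ρ → (-3,57,28)
ρ-cycle length = 4 (tail of 1 descent step not counted)

4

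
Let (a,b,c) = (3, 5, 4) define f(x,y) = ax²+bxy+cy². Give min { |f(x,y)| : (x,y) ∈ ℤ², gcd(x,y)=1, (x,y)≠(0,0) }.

translate: b→-1 (≡5 mod 6), so (3,5,4)→(3,-1,2)
flip: (3,-1,2)→(2,1,3)
reduced (well bottom): (2,1,3) with a≤c, −a<b≤a
well minimum = a = 2

2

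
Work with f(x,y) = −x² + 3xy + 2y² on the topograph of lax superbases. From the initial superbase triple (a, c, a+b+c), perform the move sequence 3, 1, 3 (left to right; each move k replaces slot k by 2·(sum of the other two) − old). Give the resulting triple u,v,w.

start (-1,2,4) = (f(1,0),f(0,1),f(1,1))
replace slot 3: 2·((-1)+2) − 4 = -2 → (-1,2,-2)
replace slot 1: 2·(2+(-2)) − (-1) = 1 → (1,2,-2)
replace slot 3: 2·(1+2) − (-2) = 8 → (1,2,8)

1,2,8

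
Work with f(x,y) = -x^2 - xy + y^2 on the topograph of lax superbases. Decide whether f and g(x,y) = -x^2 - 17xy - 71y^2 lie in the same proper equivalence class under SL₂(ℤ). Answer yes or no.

D₁ = 5, D₂ = 5
river cycle of f (length 2): (1, 1, -1), (-1, 1, 1)
river cycle of g (length 2): (-1, 1, 1), (1, 1, -1)
cycles coincide ⇒ equivalent

yes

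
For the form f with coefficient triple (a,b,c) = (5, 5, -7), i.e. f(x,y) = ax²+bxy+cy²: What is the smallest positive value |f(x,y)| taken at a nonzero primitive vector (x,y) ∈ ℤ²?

river: ρ → (-7,9,3)
river: ρ → (3,9,-7)
river: ρ → (-7,5,5)
river: ρ → (5,5,-7)
closes: descent 0, river 4
min |a| on river = 3

3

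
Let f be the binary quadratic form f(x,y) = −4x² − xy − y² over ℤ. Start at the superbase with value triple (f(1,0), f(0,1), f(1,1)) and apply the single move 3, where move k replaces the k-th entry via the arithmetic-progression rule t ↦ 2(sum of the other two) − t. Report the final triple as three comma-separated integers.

start (-4,-1,-6) = (f(1,0),f(0,1),f(1,1))
replace slot 3: 2·((-4)+(-1)) − (-6) = -4 → (-4,-1,-4)

-4,-1,-4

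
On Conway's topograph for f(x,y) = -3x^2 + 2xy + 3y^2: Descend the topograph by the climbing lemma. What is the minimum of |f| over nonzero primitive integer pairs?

river: ρ → (3,4,-2)
river: ρ → (-2,4,3)
river: ρ → (3,2,-3)
river: ρ → (-3,4,2)
river: ρ → (2,4,-3)
river: ρ → (-3,2,3)
closes: descent 0, river 6
min |a| on river = 2

2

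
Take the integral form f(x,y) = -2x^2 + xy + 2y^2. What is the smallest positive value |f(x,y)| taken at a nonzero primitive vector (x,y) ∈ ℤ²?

river: ρ → (2,3,-1)
river: ρ → (-1,3,2)
river: ρ → (2,1,-2)
river: ρ → (-2,3,1)
river: ρ → (1,3,-2)
river: ρ → (-2,1,2)
closes: descent 0, river 6
min |a| on river = 1

1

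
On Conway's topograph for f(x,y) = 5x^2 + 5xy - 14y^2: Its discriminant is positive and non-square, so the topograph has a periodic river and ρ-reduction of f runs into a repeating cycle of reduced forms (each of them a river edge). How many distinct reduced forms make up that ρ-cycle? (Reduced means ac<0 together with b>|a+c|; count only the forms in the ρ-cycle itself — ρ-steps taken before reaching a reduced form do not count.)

D = 305, ⌊√D⌋ = 17
descent: ρ → (-14,-5,5)
descent: ρ → (5,15,-4)  [lands on river]
river: ρ → (-4,17,1)
river: ρ → (1,17,-4)
river: ρ → (-4,15,5)
ρ-cycle length = 4 (tail of 2 descent steps not counted)

4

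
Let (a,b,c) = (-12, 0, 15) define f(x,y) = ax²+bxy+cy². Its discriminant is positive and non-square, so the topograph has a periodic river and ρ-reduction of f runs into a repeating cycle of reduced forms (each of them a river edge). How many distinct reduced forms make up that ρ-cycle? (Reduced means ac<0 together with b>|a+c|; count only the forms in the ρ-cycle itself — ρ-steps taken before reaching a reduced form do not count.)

D = 720, ⌊√D⌋ = 26
descent: ρ → (15,0,-12)
descent: ρ → (-12,24,3)  [lands on river]
river: ρ → (3,24,-12)
ρ-cycle length = 2 (tail of 2 descent steps not counted)

2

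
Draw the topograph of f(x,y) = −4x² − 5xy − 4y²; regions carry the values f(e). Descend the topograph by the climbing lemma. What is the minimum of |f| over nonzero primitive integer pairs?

translate: b→-3 (≡5 mod 8), so (4,5,4)→(4,-3,3)
flip: (4,-3,3)→(3,3,4)
reduced (well bottom): (3,3,4) with a≤c, −a<b≤a
well minimum |f| = |-3| = 3 (negative-definite)

3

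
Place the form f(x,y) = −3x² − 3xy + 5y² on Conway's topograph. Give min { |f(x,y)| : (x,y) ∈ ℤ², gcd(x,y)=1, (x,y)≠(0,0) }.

descent: ρ → (5,3,-3)  [lands on river]
river: ρ → (-3,3,5)
river: ρ → (5,7,-1)
river: ρ → (-1,7,5)
closes: descent 1, river 4
min |a| on river = 1

1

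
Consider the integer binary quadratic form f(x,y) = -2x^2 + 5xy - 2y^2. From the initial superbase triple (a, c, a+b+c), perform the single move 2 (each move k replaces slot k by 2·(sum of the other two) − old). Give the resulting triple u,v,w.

start (-2,-2,1) = (f(1,0),f(0,1),f(1,1))
replace slot 2: 2·((-2)+1) − (-2) = 0 → (-2,0,1)

-2,0,1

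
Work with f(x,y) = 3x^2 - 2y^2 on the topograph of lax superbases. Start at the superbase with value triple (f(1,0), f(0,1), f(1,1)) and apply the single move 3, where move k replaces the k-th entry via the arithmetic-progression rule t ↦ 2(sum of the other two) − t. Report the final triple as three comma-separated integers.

start (3,-2,1) = (f(1,0),f(0,1),f(1,1))
replace slot 3: 2·(3+(-2)) − 1 = 1 → (3,-2,1)

3,-2,1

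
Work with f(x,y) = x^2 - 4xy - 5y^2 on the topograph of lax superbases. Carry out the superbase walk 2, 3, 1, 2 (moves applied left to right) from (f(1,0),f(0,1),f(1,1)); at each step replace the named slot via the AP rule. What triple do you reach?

start (1,-5,-8) = (f(1,0),f(0,1),f(1,1))
replace slot 2: 2·(1+(-8)) − (-5) = -9 → (1,-9,-8)
replace slot 3: 2·(1+(-9)) − (-8) = -8 → (1,-9,-8)
replace slot 1: 2·((-9)+(-8)) − 1 = -35 → (-35,-9,-8)
replace slot 2: 2·((-35)+(-8)) − (-9) = -77 → (-35,-77,-8)

-35,-77,-8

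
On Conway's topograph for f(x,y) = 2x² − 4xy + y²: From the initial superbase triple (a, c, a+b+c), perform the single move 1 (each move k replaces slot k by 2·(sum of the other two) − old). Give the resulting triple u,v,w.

start (2,1,-1) = (f(1,0),f(0,1),f(1,1))
replace slot 1: 2·(1+(-1)) − 2 = -2 → (-2,1,-1)

-2,1,-1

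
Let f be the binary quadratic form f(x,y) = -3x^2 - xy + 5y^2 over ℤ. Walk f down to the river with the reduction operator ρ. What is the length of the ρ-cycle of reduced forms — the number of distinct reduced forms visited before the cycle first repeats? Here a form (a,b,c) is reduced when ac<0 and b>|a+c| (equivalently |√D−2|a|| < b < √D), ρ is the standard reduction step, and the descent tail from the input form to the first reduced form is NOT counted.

D = 61, ⌊√D⌋ = 7
descent: ρ → (5,1,-3)
descent: ρ → (-3,5,3)  [lands on river]
river: ρ → (3,7,-1)
river: ρ → (-1,7,3)
river: ρ → (3,5,-3)
river: ρ → (-3,7,1)
river: ρ → (1,7,-3)
ρ-cycle length = 6 (tail of 2 descent steps not counted)

6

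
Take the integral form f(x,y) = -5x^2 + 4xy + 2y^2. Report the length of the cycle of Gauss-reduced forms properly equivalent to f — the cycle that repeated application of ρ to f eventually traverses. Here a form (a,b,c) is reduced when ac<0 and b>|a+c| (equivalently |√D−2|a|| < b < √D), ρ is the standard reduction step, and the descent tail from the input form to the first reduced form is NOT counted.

D = 56, ⌊√D⌋ = 7
river: ρ → (2,4,-5)
river: ρ → (-5,6,1)
river: ρ → (1,6,-5)
river: ρ → (-5,4,2)
ρ-cycle length = 4 (tail of 0 descent steps not counted)

4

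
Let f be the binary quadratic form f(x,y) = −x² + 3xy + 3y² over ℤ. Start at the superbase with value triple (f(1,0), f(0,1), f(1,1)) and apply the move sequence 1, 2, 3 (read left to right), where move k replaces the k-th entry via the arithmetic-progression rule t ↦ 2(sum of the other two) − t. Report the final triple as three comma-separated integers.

start (-1,3,5) = (f(1,0),f(0,1),f(1,1))
replace slot 1: 2·(3+5) − (-1) = 17 → (17,3,5)
replace slot 2: 2·(17+5) − 3 = 41 → (17,41,5)
replace slot 3: 2·(17+41) − 5 = 111 → (17,41,111)

17,41,111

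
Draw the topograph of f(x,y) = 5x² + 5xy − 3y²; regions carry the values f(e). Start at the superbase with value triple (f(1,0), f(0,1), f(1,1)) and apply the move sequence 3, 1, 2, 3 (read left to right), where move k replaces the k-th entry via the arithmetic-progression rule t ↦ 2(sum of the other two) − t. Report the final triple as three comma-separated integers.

start (5,-3,7) = (f(1,0),f(0,1),f(1,1))
replace slot 3: 2·(5+(-3)) − 7 = -3 → (5,-3,-3)
replace slot 1: 2·((-3)+(-3)) − 5 = -17 → (-17,-3,-3)
replace slot 2: 2·((-17)+(-3)) − (-3) = -37 → (-17,-37,-3)
replace slot 3: 2·((-17)+(-37)) − (-3) = -105 → (-17,-37,-105)

-17,-37,-105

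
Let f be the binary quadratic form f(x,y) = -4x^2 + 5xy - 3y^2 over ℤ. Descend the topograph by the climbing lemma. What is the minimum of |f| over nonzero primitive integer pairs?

translate: b→3 (≡-5 mod 8), so (4,-5,3)→(4,3,2)
flip: (4,3,2)→(2,-3,4)
translate: b→1 (≡-3 mod 4), so (2,-3,4)→(2,1,3)
reduced (well bottom): (2,1,3) with a≤c, −a<b≤a
well minimum |f| = |-2| = 2 (negative-definite)

2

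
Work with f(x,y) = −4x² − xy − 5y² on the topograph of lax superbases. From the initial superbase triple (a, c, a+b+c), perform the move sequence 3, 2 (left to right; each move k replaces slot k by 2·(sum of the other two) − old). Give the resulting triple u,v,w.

start (-4,-5,-10) = (f(1,0),f(0,1),f(1,1))
replace slot 3: 2·((-4)+(-5)) − (-10) = -8 → (-4,-5,-8)
replace slot 2: 2·((-4)+(-8)) − (-5) = -19 → (-4,-19,-8)

-4,-19,-8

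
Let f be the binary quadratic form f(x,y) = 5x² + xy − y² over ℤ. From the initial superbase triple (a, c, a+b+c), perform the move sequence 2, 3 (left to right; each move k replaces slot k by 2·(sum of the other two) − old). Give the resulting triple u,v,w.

start (5,-1,5) = (f(1,0),f(0,1),f(1,1))
replace slot 2: 2·(5+5) − (-1) = 21 → (5,21,5)
replace slot 3: 2·(5+21) − 5 = 47 → (5,21,47)

5,21,47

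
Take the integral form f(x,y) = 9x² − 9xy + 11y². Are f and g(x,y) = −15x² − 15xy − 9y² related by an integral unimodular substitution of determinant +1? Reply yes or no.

D₁ = -315, D₂ = -315
f: translate: b→9 (≡-9 mod 18), so (9,-9,11)→(9,9,11)
f: reduced (well bottom): (9,9,11) with a≤c, −a<b≤a
g is negative-definite; reduce −g:
−g: flip: (15,15,9)→(9,-15,15)
−g: translate: b→3 (≡-15 mod 18), so (9,-15,15)→(9,3,9)
−g: reduced (well bottom): (9,3,9) with a≤c, −a<b≤a
flip sign back: reduced form of g is (-9,-3,-9)
reduced forms (9, 9, 11) vs (-9, -3, -9) ⇒ inequivalent

no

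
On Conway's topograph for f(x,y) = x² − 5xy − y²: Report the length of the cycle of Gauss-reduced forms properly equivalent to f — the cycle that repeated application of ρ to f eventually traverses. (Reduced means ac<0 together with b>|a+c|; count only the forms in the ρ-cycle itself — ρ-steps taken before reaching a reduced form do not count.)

D = 29, ⌊√D⌋ = 5
descent: ρ → (-1,5,1)  [lands on river]
river: ρ → (1,5,-1)
ρ-cycle length = 2 (tail of 1 descent step not counted)

2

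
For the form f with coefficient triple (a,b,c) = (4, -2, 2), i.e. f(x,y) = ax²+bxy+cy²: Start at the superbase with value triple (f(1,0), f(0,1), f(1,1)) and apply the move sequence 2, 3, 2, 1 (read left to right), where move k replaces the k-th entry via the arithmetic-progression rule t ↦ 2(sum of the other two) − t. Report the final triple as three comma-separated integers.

start (4,2,4) = (f(1,0),f(0,1),f(1,1))
replace slot 2: 2·(4+4) − 2 = 14 → (4,14,4)
replace slot 3: 2·(4+14) − 4 = 32 → (4,14,32)
replace slot 2: 2·(4+32) − 14 = 58 → (4,58,32)
replace slot 1: 2·(58+32) − 4 = 176 → (176,58,32)

176,58,32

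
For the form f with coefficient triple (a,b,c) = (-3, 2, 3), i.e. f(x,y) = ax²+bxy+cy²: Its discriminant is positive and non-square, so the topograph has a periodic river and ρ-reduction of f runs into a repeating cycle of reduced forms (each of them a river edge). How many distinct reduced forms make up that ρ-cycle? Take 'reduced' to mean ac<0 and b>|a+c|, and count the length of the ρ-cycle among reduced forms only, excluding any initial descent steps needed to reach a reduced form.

D = 40, ⌊√D⌋ = 6
river: ρ → (3,4,-2)
river: ρ → (-2,4,3)
river: ρ → (3,2,-3)
river: ρ → (-3,4,2)
river: ρ → (2,4,-3)
river: ρ → (-3,2,3)
ρ-cycle length = 6 (tail of 0 descent steps not counted)

6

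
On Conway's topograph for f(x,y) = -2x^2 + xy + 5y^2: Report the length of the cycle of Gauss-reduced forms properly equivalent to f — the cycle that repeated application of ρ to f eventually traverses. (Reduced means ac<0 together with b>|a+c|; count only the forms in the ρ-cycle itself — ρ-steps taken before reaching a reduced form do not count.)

D = 41, ⌊√D⌋ = 6
descent: ρ → (5,-1,-2)
descent: ρ → (-2,5,2)  [lands on river]
river: ρ → (2,3,-4)
river: ρ → (-4,5,1)
river: ρ → (1,5,-4)
river: ρ → (-4,3,2)
river: ρ → (2,5,-2)
river: ρ → (-2,3,4)
river: ρ → (4,5,-1)
river: ρ → (-1,5,4)
river: ρ → (4,3,-2)
ρ-cycle length = 10 (tail of 2 descent steps not counted)

10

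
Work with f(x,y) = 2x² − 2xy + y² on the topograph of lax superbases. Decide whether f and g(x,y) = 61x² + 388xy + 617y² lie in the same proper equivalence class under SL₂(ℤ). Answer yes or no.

D₁ = -4, D₂ = -4
f: translate: b→2 (≡-2 mod 4), so (2,-2,1)→(2,2,1)
f: flip: (2,2,1)→(1,-2,2)
f: translate: b→0 (≡-2 mod 2), so (1,-2,2)→(1,0,1)
f: reduced (well bottom): (1,0,1) with a≤c, −a<b≤a
g: translate: b→22 (≡388 mod 122), so (61,388,617)→(61,22,2)
g: flip: (61,22,2)→(2,-22,61)
g: translate: b→2 (≡-22 mod 4), so (2,-22,61)→(2,2,1)
g: flip: (2,2,1)→(1,-2,2)
g: translate: b→0 (≡-2 mod 2), so (1,-2,2)→(1,0,1)
g: reduced (well bottom): (1,0,1) with a≤c, −a<b≤a
reduced forms (1, 0, 1) vs (1, 0, 1) ⇒ equivalent

yes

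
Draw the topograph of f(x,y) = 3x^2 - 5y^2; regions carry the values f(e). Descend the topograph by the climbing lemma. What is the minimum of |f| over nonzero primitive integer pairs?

descent: ρ → (-5,0,3)
descent: ρ → (3,6,-2)  [lands on river]
river: ρ → (-2,6,3)
closes: descent 2, river 2
min |a| on river = 2

2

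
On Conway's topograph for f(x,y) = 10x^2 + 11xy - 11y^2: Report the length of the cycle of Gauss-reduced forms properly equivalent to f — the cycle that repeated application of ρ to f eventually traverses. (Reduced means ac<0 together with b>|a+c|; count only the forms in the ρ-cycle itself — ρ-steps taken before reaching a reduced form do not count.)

D = 561, ⌊√D⌋ = 23
river: ρ → (-11,11,10)
river: ρ → (10,9,-12)
river: ρ → (-12,15,7)
river: ρ → (7,13,-14)
river: ρ → (-14,15,6)
river: ρ → (6,21,-5)
river: ρ → (-5,19,10)
river: ρ → (10,21,-3)
river: ρ → (-3,21,10)
river: ρ → (10,19,-5)
river: ρ → (-5,21,6)
river: ρ → (6,15,-14)
river: ρ → (-14,13,7)
river: ρ → (7,15,-12)
river: ρ → (-12,9,10)
river: ρ → (10,11,-11)
ρ-cycle length = 16 (tail of 0 descent steps not counted)

16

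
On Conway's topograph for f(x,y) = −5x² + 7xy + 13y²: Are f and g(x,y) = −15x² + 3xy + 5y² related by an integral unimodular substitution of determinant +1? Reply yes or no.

D₁ = 309, D₂ = 309
river cycle of f (length 6): (-5, 17, 1), (1, 17, -5), (-5, 13, 7), (7, 15, -3), (-3, 15, 7), (7, 13, -5)
river cycle of g (length 6): (5, 17, -1), (-1, 17, 5), (5, 13, -7), (-7, 15, 3), (3, 15, -7), (-7, 13, 5)
cycles differ ⇒ inequivalent

no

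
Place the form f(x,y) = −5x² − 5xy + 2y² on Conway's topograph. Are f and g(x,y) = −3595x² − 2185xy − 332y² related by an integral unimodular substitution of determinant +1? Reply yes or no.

D₁ = 65, D₂ = 65
river cycle of f (length 6): (2, 5, -5), (-5, 5, 2), (2, 7, -2), (-2, 5, 5), (5, 5, -2), (-2, 7, 2)
river cycle of g (length 6): (-5, 5, 2), (2, 7, -2), (-2, 5, 5), (5, 5, -2), (-2, 7, 2), (2, 5, -5)
cycles coincide ⇒ equivalent

yes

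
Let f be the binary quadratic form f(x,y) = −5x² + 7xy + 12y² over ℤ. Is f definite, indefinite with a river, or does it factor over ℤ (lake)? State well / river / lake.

D = b²−4ac = 7² − 4·(-5)·12 = 289
D = 17² is a perfect square ⇒ form factors over ℤ ⇒ lakes

lake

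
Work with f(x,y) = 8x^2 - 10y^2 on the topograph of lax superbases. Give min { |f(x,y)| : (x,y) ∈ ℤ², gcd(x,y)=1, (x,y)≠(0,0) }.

descent: ρ → (-10,0,8)
descent: ρ → (8,16,-2)  [lands on river]
river: ρ → (-2,16,8)
closes: descent 2, river 2
min |a| on river = 2

2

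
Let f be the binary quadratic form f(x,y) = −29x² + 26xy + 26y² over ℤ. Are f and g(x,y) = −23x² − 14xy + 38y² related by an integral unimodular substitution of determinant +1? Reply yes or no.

D₁ = 3692, D₂ = 3692
river cycle of f (length 6): (26, 26, -29), (-29, 32, 23), (23, 60, -1), (-1, 60, 23), (23, 32, -29), (-29, 26, 26)
river cycle of g (length 6): (-23, 32, 29), (29, 26, -26), (-26, 26, 29), (29, 32, -23), (-23, 60, 1), (1, 60, -23)
cycles differ ⇒ inequivalent

no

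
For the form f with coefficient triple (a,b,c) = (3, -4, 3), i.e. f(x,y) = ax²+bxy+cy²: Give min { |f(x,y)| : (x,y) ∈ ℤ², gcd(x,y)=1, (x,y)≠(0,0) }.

translate: b→2 (≡-4 mod 6), so (3,-4,3)→(3,2,2)
flip: (3,2,2)→(2,-2,3)
translate: b→2 (≡-2 mod 4), so (2,-2,3)→(2,2,3)
reduced (well bottom): (2,2,3) with a≤c, −a<b≤a
well minimum = a = 2

2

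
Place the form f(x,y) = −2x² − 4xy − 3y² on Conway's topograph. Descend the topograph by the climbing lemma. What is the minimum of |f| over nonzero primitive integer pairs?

translate: b→0 (≡4 mod 4), so (2,4,3)→(2,0,1)
flip: (2,0,1)→(1,0,2)
reduced (well bottom): (1,0,2) with a≤c, −a<b≤a
well minimum |f| = |-1| = 1 (negative-definite)

1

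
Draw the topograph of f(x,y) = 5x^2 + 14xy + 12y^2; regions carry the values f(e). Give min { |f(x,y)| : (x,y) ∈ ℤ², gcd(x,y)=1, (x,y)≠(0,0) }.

translate: b→4 (≡14 mod 10), so (5,14,12)→(5,4,3)
flip: (5,4,3)→(3,-4,5)
translate: b→2 (≡-4 mod 6), so (3,-4,5)→(3,2,4)
reduced (well bottom): (3,2,4) with a≤c, −a<b≤a
well minimum = a = 3

3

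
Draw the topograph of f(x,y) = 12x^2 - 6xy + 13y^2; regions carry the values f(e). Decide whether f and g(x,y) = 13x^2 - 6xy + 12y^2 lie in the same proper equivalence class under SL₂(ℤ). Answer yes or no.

D₁ = -588, D₂ = -588
f: reduced (well bottom): (12,-6,13) with a≤c, −a<b≤a
g: flip: (13,-6,12)→(12,6,13)
g: reduced (well bottom): (12,6,13) with a≤c, −a<b≤a
reduced forms (12, -6, 13) vs (12, 6, 13) ⇒ inequivalent

no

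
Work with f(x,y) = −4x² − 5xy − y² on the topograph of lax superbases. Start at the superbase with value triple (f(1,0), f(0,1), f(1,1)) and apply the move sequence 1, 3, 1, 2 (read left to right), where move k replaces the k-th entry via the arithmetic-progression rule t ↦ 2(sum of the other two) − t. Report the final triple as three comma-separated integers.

start (-4,-1,-10) = (f(1,0),f(0,1),f(1,1))
replace slot 1: 2·((-1)+(-10)) − (-4) = -18 → (-18,-1,-10)
replace slot 3: 2·((-18)+(-1)) − (-10) = -28 → (-18,-1,-28)
replace slot 1: 2·((-1)+(-28)) − (-18) = -40 → (-40,-1,-28)
replace slot 2: 2·((-40)+(-28)) − (-1) = -135 → (-40,-135,-28)

-40,-135,-28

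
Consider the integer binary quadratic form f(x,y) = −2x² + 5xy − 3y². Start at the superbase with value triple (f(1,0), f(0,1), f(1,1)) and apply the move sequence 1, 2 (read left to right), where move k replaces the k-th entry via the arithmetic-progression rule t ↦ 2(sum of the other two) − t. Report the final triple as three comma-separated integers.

start (-2,-3,0) = (f(1,0),f(0,1),f(1,1))
replace slot 1: 2·((-3)+0) − (-2) = -4 → (-4,-3,0)
replace slot 2: 2·((-4)+0) − (-3) = -5 → (-4,-5,0)

-4,-5,0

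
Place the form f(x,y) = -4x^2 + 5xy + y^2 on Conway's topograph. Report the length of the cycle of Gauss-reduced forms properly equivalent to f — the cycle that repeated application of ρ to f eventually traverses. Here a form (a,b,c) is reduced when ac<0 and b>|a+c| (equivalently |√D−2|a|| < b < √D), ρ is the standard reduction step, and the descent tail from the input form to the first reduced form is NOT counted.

D = 41, ⌊√D⌋ = 6
river: ρ → (1,5,-4)
river: ρ → (-4,3,2)
river: ρ → (2,5,-2)
river: ρ → (-2,3,4)
river: ρ → (4,5,-1)
river: ρ → (-1,5,4)
river: ρ → (4,3,-2)
river: ρ → (-2,5,2)
river: ρ → (2,3,-4)
river: ρ → (-4,5,1)
ρ-cycle length = 10 (tail of 0 descent steps not counted)

10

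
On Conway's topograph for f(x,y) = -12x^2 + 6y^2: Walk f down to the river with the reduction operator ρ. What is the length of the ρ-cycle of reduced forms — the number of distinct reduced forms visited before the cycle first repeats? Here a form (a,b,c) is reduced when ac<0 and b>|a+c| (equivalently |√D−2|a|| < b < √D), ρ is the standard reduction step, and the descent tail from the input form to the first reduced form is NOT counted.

D = 288, ⌊√D⌋ = 16
descent: ρ → (6,12,-6)  [lands on river]
river: ρ → (-6,12,6)
ρ-cycle length = 2 (tail of 1 descent step not counted)

2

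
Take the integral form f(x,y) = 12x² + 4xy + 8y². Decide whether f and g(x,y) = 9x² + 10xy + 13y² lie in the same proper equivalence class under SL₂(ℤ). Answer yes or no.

D₁ = -368, D₂ = -368
f: flip: (12,4,8)→(8,-4,12)
f: reduced (well bottom): (8,-4,12) with a≤c, −a<b≤a
g: translate: b→-8 (≡10 mod 18), so (9,10,13)→(9,-8,12)
g: reduced (well bottom): (9,-8,12) with a≤c, −a<b≤a
reduced forms (8, -4, 12) vs (9, -8, 12) ⇒ inequivalent

no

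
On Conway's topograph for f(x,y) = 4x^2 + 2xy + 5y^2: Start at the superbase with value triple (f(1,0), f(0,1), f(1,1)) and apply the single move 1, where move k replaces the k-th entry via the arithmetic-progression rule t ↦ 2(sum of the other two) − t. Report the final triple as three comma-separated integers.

start (4,5,11) = (f(1,0),f(0,1),f(1,1))
replace slot 1: 2·(5+11) − 4 = 28 → (28,5,11)

28,5,11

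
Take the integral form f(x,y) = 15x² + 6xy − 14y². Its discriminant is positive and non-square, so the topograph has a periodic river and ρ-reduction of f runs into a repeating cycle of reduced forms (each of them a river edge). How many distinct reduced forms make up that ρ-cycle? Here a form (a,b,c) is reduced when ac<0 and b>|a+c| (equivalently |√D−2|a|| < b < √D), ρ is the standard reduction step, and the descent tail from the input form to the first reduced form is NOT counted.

D = 876, ⌊√D⌋ = 29
river: ρ → (-14,22,7)
river: ρ → (7,20,-17)
river: ρ → (-17,14,10)
river: ρ → (10,26,-5)
river: ρ → (-5,24,15)
river: ρ → (15,6,-14)
ρ-cycle length = 6 (tail of 0 descent steps not counted)

6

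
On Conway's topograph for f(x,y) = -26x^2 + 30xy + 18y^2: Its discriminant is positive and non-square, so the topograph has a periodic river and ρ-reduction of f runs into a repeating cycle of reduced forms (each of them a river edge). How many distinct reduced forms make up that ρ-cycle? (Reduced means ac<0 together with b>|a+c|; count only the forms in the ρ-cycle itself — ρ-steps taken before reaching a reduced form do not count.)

D = 2772, ⌊√D⌋ = 52
river: ρ → (18,42,-14)
river: ρ → (-14,42,18)
river: ρ → (18,30,-26)
river: ρ → (-26,22,22)
river: ρ → (22,22,-26)
river: ρ → (-26,30,18)
ρ-cycle length = 6 (tail of 0 descent steps not counted)

6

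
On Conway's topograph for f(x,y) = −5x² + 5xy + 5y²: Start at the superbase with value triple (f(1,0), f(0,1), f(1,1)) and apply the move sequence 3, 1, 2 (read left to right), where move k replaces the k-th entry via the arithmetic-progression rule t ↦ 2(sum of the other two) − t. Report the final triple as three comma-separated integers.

start (-5,5,5) = (f(1,0),f(0,1),f(1,1))
replace slot 3: 2·((-5)+5) − 5 = -5 → (-5,5,-5)
replace slot 1: 2·(5+(-5)) − (-5) = 5 → (5,5,-5)
replace slot 2: 2·(5+(-5)) − 5 = -5 → (5,-5,-5)

5,-5,-5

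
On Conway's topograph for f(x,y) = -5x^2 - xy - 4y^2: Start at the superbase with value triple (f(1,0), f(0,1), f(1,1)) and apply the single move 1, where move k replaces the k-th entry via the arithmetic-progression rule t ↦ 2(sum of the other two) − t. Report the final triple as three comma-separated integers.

start (-5,-4,-10) = (f(1,0),f(0,1),f(1,1))
replace slot 1: 2·((-4)+(-10)) − (-5) = -23 → (-23,-4,-10)

-23,-4,-10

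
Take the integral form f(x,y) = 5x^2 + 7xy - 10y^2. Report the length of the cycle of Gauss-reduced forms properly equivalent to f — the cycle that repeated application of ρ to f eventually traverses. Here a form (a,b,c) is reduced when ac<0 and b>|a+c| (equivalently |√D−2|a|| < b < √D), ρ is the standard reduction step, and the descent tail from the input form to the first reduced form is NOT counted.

D = 249, ⌊√D⌋ = 15
river: ρ → (-10,13,2)
river: ρ → (2,15,-3)
river: ρ → (-3,15,2)
river: ρ → (2,13,-10)
river: ρ → (-10,7,5)
river: ρ → (5,13,-4)
river: ρ → (-4,11,8)
river: ρ → (8,5,-7)
river: ρ → (-7,9,6)
river: ρ → (6,15,-1)
river: ρ → (-1,15,6)
river: ρ → (6,9,-7)
river: ρ → (-7,5,8)
river: ρ → (8,11,-4)
river: ρ → (-4,13,5)
river: ρ → (5,7,-10)
ρ-cycle length = 16 (tail of 0 descent steps not counted)

16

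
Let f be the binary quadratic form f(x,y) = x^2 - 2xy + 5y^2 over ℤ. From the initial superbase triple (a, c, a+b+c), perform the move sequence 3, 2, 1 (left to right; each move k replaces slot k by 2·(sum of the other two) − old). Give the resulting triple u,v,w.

start (1,5,4) = (f(1,0),f(0,1),f(1,1))
replace slot 3: 2·(1+5) − 4 = 8 → (1,5,8)
replace slot 2: 2·(1+8) − 5 = 13 → (1,13,8)
replace slot 1: 2·(13+8) − 1 = 41 → (41,13,8)

41,13,8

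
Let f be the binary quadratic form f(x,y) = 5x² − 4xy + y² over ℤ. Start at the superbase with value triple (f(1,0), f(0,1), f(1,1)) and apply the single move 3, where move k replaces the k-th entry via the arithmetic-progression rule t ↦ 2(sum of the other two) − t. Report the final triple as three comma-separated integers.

start (5,1,2) = (f(1,0),f(0,1),f(1,1))
replace slot 3: 2·(5+1) − 2 = 10 → (5,1,10)

5,1,10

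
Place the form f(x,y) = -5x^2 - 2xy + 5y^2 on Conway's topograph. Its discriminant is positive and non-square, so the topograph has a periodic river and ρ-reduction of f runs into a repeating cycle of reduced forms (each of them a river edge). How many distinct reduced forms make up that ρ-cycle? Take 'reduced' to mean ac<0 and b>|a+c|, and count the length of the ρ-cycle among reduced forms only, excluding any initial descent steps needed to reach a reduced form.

D = 104, ⌊√D⌋ = 10
descent: ρ → (5,2,-5)  [lands on river]
river: ρ → (-5,8,2)
river: ρ → (2,8,-5)
river: ρ → (-5,2,5)
river: ρ → (5,8,-2)
river: ρ → (-2,8,5)
ρ-cycle length = 6 (tail of 1 descent step not counted)

6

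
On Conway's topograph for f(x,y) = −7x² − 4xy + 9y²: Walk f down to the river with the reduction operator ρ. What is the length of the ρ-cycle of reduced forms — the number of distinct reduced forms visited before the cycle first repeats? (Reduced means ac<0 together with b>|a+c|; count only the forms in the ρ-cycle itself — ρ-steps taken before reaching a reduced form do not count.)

D = 268, ⌊√D⌋ = 16
descent: ρ → (9,4,-7)  [lands on river]
river: ρ → (-7,10,6)
river: ρ → (6,14,-3)
river: ρ → (-3,16,1)
river: ρ → (1,16,-3)
river: ρ → (-3,14,6)
river: ρ → (6,10,-7)
river: ρ → (-7,4,9)
river: ρ → (9,14,-2)
river: ρ → (-2,14,9)
ρ-cycle length = 10 (tail of 1 descent step not counted)

10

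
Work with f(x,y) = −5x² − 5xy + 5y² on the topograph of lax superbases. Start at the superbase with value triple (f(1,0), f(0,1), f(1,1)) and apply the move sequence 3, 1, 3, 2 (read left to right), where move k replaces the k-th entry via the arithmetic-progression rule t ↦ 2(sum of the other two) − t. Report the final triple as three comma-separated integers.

start (-5,5,-5) = (f(1,0),f(0,1),f(1,1))
replace slot 3: 2·((-5)+5) − (-5) = 5 → (-5,5,5)
replace slot 1: 2·(5+5) − (-5) = 25 → (25,5,5)
replace slot 3: 2·(25+5) − 5 = 55 → (25,5,55)
replace slot 2: 2·(25+55) − 5 = 155 → (25,155,55)

25,155,55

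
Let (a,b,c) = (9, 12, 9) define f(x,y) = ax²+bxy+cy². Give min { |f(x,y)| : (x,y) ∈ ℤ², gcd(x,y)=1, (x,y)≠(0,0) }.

translate: b→-6 (≡12 mod 18), so (9,12,9)→(9,-6,6)
flip: (9,-6,6)→(6,6,9)
reduced (well bottom): (6,6,9) with a≤c, −a<b≤a
well minimum = a = 6

6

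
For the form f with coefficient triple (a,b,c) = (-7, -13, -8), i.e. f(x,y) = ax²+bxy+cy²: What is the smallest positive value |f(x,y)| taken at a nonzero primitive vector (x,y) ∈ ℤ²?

translate: b→-1 (≡13 mod 14), so (7,13,8)→(7,-1,2)
flip: (7,-1,2)→(2,1,7)
reduced (well bottom): (2,1,7) with a≤c, −a<b≤a
well minimum |f| = |-2| = 2 (negative-definite)

2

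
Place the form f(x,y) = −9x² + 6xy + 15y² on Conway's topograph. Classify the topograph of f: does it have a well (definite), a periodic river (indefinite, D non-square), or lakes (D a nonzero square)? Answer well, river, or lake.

D = b²−4ac = 6² − 4·(-9)·15 = 576
D = 24² is a perfect square ⇒ form factors over ℤ ⇒ lakes

lake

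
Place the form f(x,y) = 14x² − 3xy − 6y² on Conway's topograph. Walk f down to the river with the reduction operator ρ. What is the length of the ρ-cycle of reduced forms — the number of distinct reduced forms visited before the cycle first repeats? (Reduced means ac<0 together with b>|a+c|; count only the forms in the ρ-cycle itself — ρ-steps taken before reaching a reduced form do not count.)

D = 345, ⌊√D⌋ = 18
descent: ρ → (-6,15,5)  [lands on river]
river: ρ → (5,15,-6)
river: ρ → (-6,9,11)
river: ρ → (11,13,-4)
river: ρ → (-4,11,14)
river: ρ → (14,17,-1)
river: ρ → (-1,17,14)
river: ρ → (14,11,-4)
river: ρ → (-4,13,11)
river: ρ → (11,9,-6)
ρ-cycle length = 10 (tail of 1 descent step not counted)

10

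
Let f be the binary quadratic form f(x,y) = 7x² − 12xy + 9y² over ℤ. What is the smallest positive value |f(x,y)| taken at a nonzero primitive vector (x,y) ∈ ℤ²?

translate: b→2 (≡-12 mod 14), so (7,-12,9)→(7,2,4)
flip: (7,2,4)→(4,-2,7)
reduced (well bottom): (4,-2,7) with a≤c, −a<b≤a
well minimum = a = 4

4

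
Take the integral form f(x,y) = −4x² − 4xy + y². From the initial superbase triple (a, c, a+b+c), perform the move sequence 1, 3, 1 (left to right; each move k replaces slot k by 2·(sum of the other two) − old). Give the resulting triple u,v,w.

start (-4,1,-7) = (f(1,0),f(0,1),f(1,1))
replace slot 1: 2·(1+(-7)) − (-4) = -8 → (-8,1,-7)
replace slot 3: 2·((-8)+1) − (-7) = -7 → (-8,1,-7)
replace slot 1: 2·(1+(-7)) − (-8) = -4 → (-4,1,-7)

-4,1,-7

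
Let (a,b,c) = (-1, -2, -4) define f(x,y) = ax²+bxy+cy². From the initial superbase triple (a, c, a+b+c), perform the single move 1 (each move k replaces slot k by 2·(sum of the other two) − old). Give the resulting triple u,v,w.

start (-1,-4,-7) = (f(1,0),f(0,1),f(1,1))
replace slot 1: 2·((-4)+(-7)) − (-1) = -21 → (-21,-4,-7)

-21,-4,-7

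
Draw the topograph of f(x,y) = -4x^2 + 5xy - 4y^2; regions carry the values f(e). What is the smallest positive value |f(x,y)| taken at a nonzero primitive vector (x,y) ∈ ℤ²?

translate: b→3 (≡-5 mod 8), so (4,-5,4)→(4,3,3)
flip: (4,3,3)→(3,-3,4)
translate: b→3 (≡-3 mod 6), so (3,-3,4)→(3,3,4)
reduced (well bottom): (3,3,4) with a≤c, −a<b≤a
well minimum |f| = |-3| = 3 (negative-definite)

3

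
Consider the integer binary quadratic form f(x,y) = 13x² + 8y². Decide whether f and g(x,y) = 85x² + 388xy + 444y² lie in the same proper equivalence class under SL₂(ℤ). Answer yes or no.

D₁ = -416, D₂ = -416
f: flip: (13,0,8)→(8,0,13)
f: reduced (well bottom): (8,0,13) with a≤c, −a<b≤a
g: translate: b→48 (≡388 mod 170), so (85,388,444)→(85,48,8)
g: flip: (85,48,8)→(8,-48,85)
g: translate: b→0 (≡-48 mod 16), so (8,-48,85)→(8,0,13)
g: reduced (well bottom): (8,0,13) with a≤c, −a<b≤a
reduced forms (8, 0, 13) vs (8, 0, 13) ⇒ equivalent

yes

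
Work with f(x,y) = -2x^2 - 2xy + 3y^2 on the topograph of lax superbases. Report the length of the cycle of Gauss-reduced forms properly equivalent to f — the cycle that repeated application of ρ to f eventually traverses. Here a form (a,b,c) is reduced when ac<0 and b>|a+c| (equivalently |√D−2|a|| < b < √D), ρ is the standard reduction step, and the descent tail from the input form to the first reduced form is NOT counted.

D = 28, ⌊√D⌋ = 5
descent: ρ → (3,2,-2)  [lands on river]
river: ρ → (-2,2,3)
river: ρ → (3,4,-1)
river: ρ → (-1,4,3)
ρ-cycle length = 4 (tail of 1 descent step not counted)

4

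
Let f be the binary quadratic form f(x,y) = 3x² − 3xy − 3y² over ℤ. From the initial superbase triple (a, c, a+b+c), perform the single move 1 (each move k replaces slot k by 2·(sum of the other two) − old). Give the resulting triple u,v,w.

start (3,-3,-3) = (f(1,0),f(0,1),f(1,1))
replace slot 1: 2·((-3)+(-3)) − 3 = -15 → (-15,-3,-3)

-15,-3,-3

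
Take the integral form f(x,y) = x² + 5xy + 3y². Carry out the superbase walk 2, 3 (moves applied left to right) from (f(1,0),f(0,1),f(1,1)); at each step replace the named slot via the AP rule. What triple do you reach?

start (1,3,9) = (f(1,0),f(0,1),f(1,1))
replace slot 2: 2·(1+9) − 3 = 17 → (1,17,9)
replace slot 3: 2·(1+17) − 9 = 27 → (1,17,27)

1,17,27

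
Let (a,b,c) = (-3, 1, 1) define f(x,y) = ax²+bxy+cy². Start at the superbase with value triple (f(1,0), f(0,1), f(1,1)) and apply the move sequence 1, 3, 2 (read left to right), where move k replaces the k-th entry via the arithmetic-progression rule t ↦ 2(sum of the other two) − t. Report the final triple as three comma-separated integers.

start (-3,1,-1) = (f(1,0),f(0,1),f(1,1))
replace slot 1: 2·(1+(-1)) − (-3) = 3 → (3,1,-1)
replace slot 3: 2·(3+1) − (-1) = 9 → (3,1,9)
replace slot 2: 2·(3+9) − 1 = 23 → (3,23,9)

3,23,9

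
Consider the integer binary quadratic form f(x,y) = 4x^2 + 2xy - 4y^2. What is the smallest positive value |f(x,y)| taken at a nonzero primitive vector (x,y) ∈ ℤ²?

river: ρ → (-4,6,2)
river: ρ → (2,6,-4)
river: ρ → (-4,2,4)
river: ρ → (4,6,-2)
river: ρ → (-2,6,4)
river: ρ → (4,2,-4)
closes: descent 0, river 6
min |a| on river = 2

2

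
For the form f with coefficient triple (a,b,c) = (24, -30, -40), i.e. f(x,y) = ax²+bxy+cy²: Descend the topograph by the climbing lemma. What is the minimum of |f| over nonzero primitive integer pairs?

descent: ρ → (-40,30,24)  [lands on river]
river: ρ → (24,66,-4)
river: ρ → (-4,62,56)
river: ρ → (56,50,-10)
river: ρ → (-10,50,56)
river: ρ → (56,62,-4)
river: ρ → (-4,66,24)
river: ρ → (24,30,-40)
river: ρ → (-40,50,14)
river: ρ → (14,62,-16)
river: ρ → (-16,66,6)
river: ρ → (6,66,-16)
river: ρ → (-16,62,14)
river: ρ → (14,50,-40)
closes: descent 1, river 14
min |a| on river = 4

4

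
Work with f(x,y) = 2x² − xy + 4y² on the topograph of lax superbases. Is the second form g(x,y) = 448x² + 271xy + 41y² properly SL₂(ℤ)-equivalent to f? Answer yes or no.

D₁ = -31, D₂ = -31
f: reduced (well bottom): (2,-1,4) with a≤c, −a<b≤a
g: flip: (448,271,41)→(41,-271,448)
g: translate: b→-25 (≡-271 mod 82), so (41,-271,448)→(41,-25,4)
g: flip: (41,-25,4)→(4,25,41)
g: translate: b→1 (≡25 mod 8), so (4,25,41)→(4,1,2)
g: flip: (4,1,2)→(2,-1,4)
g: reduced (well bottom): (2,-1,4) with a≤c, −a<b≤a
reduced forms (2, -1, 4) vs (2, -1, 4) ⇒ equivalent

yes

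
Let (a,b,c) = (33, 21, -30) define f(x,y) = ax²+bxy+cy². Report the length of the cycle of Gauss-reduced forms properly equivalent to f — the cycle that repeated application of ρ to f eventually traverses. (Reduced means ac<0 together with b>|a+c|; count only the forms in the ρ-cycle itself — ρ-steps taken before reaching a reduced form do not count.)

D = 4401, ⌊√D⌋ = 66
river: ρ → (-30,39,24)
river: ρ → (24,57,-12)
river: ρ → (-12,63,9)
river: ρ → (9,63,-12)
river: ρ → (-12,57,24)
river: ρ → (24,39,-30)
river: ρ → (-30,21,33)
river: ρ → (33,45,-18)
river: ρ → (-18,63,6)
river: ρ → (6,57,-48)
river: ρ → (-48,39,15)
river: ρ → (15,51,-30)
river: ρ → (-30,9,36)
river: ρ → (36,63,-3)
river: ρ → (-3,63,36)
river: ρ → (36,9,-30)
river: ρ → (-30,51,15)
river: ρ → (15,39,-48)
river: ρ → (-48,57,6)
river: ρ → (6,63,-18)
river: ρ → (-18,45,33)
river: ρ → (33,21,-30)
ρ-cycle length = 22 (tail of 0 descent steps not counted)

22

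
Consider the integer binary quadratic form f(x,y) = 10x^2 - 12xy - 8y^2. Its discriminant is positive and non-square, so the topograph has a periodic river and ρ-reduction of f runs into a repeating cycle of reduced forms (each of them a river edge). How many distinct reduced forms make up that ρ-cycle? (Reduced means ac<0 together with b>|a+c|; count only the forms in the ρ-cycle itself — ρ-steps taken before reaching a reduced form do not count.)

D = 464, ⌊√D⌋ = 21
descent: ρ → (-8,12,10)  [lands on river]
river: ρ → (10,8,-10)
river: ρ → (-10,12,8)
river: ρ → (8,20,-2)
river: ρ → (-2,20,8)
river: ρ → (8,12,-10)
river: ρ → (-10,8,10)
river: ρ → (10,12,-8)
river: ρ → (-8,20,2)
river: ρ → (2,20,-8)
ρ-cycle length = 10 (tail of 1 descent step not counted)

10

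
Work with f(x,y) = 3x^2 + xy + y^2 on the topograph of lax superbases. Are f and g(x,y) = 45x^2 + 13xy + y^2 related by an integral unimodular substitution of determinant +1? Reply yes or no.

D₁ = -11, D₂ = -11
f: flip: (3,1,1)→(1,-1,3)
f: translate: b→1 (≡-1 mod 2), so (1,-1,3)→(1,1,3)
f: reduced (well bottom): (1,1,3) with a≤c, −a<b≤a
g: flip: (45,13,1)→(1,-13,45)
g: translate: b→1 (≡-13 mod 2), so (1,-13,45)→(1,1,3)
g: reduced (well bottom): (1,1,3) with a≤c, −a<b≤a
reduced forms (1, 1, 3) vs (1, 1, 3) ⇒ equivalent

yes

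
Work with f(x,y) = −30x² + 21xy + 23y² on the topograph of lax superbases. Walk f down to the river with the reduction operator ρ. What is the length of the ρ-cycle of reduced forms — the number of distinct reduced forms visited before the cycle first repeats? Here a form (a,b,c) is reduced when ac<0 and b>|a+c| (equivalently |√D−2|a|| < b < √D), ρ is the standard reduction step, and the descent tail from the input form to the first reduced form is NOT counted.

D = 3201, ⌊√D⌋ = 56
river: ρ → (23,25,-28)
river: ρ → (-28,31,20)
river: ρ → (20,49,-10)
river: ρ → (-10,51,15)
river: ρ → (15,39,-28)
river: ρ → (-28,17,26)
river: ρ → (26,35,-19)
river: ρ → (-19,41,20)
river: ρ → (20,39,-21)
river: ρ → (-21,45,14)
river: ρ → (14,39,-30)
river: ρ → (-30,21,23)
ρ-cycle length = 12 (tail of 0 descent steps not counted)

12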